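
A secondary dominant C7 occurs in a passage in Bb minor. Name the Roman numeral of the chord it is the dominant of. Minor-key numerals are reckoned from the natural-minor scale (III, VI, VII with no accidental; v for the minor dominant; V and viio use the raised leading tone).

The chord is a dominant seventh chord on C.
A dominant resolves down a perfect fifth: C → F. In Bb minor, F is scale degree 5, i.e. V.

V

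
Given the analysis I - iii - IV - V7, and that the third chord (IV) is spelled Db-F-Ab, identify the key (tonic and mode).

Ab major

The chord Db is a major triad rooted on Db; its label is IV.
If Db is scale degree 4 and the mode makes that degree carry a major triad, the tonic is Ab and the mode is major.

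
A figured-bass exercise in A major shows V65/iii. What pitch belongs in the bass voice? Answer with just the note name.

B#

The applied chord V65/iii is rooted on G#: G#-B#-D#-F#.
The figure 65 means first inversion — the third is in the bass.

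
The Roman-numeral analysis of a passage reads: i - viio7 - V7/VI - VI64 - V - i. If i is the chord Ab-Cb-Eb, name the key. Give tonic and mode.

Ab minor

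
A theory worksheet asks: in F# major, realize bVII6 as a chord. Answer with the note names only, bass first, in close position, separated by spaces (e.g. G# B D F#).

bVII6 is a major triad on the lowered seventh degree (the subtonic), borrowed from the parallel minor. In F# major that root is E.
So the chord is E-G#-B.
The figured bass 6 indicates first inversion, placing the third (G#) in the bass: G#-B-E.

G# B E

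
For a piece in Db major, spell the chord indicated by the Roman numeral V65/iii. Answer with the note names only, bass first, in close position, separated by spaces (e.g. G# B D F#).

V65/iii is a secondary dominant — the dominant seventh of iii. iii in Db major is F, so the applied chord's root is C, a perfect fifth above.
Building a dominant seventh chord on C gives C-E-G-Bb.
With the 65 figure the chord is in first inversion; from the bass E upward in close position it reads E-G-Bb-C.

E G Bb C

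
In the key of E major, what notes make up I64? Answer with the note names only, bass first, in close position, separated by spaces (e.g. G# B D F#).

B E G#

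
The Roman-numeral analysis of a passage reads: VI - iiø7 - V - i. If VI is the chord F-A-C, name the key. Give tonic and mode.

VI is given as F-A-C — a major triad with root F.
Counting down 5 scale steps from F places the tonic on A; a major triad on degree 6 is diatonic only in minor.

A minor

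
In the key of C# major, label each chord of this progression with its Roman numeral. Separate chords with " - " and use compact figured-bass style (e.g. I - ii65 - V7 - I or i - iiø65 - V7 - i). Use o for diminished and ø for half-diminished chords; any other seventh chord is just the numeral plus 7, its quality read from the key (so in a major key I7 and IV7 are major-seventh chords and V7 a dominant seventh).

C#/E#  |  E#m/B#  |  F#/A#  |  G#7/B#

C#/E#: root C# is the tonic; major triad there is I6.
E#m/B#: root E# is the mediant; minor triad there is iii64.
F#/A# has root F#, degree 4 in C# major, so IV6.
G#7/B#: dominant seventh chord on G# = scale degree 5 → V65.

I6 - iii64 - IV6 - V65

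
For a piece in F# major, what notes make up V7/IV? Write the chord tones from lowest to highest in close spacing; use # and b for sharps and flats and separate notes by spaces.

F# A# C# E

The slash means an applied dominant: we want the dominant of IV. In F# major, IV is B major, and its dominant is built on F#.
Building a dominant seventh chord on F# gives F#-A#-C#-E.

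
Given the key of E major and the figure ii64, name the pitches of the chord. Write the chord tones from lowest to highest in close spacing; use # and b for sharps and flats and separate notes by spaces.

The numeral's case and figure indicate a minor triad. In E major its root, scale degree 2, is F#.
That chord is spelled F#-A-C#.
The figured bass 64 indicates second inversion, placing the fifth (C#) in the bass: C#-F#-A.

C# F# A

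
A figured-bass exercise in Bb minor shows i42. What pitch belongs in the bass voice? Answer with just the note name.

i in Bb minor has root Bb; the chord is Bb-Db-F-Ab.
The figure 42 means third inversion — the seventh is in the bass.

Ab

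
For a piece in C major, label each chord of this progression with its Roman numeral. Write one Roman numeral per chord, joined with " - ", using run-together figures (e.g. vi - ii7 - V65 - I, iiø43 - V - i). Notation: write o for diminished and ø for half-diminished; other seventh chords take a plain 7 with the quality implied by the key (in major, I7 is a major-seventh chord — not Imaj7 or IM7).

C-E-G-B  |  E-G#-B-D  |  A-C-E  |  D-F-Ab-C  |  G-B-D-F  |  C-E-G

I7 - V7/vi - vi - iiø7 - V7 - I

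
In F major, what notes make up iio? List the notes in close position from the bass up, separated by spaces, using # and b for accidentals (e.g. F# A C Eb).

G Bb Db

Scale degree 2 in F major is G; here the chord built on it is altered to a diminished triad. iio is the diminished supertonic triad, borrowed from the parallel minor.
So the chord is G-Bb-Db, a diminished triad.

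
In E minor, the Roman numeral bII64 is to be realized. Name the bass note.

bII in E minor has root F; the chord is F-A-C.
The figure 64 means second inversion — the fifth is in the bass.

C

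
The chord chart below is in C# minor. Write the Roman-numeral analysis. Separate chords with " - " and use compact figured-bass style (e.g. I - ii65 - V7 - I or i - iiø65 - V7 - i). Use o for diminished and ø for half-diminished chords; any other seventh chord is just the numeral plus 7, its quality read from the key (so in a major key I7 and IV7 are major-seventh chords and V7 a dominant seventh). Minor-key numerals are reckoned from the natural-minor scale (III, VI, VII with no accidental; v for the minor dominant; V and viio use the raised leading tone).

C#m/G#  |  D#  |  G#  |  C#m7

i64 - V/V - V - i7

C#m/G#: minor triad on C# = scale degree 1 → i64.
D# is the secondary dominant of V (major triad on D#): V/V.
G# has root G#, degree 5 in C# minor, so V.
C#m7: minor seventh chord on C# = scale degree 1 → i7.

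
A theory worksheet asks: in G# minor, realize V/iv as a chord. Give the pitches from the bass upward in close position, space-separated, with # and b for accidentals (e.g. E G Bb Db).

G# B# D#

The slash means an applied dominant: we want the dominant of iv. In G# minor, iv is C# minor, and its dominant is built on G#.
Building a major triad on G# gives G#-B#-D#.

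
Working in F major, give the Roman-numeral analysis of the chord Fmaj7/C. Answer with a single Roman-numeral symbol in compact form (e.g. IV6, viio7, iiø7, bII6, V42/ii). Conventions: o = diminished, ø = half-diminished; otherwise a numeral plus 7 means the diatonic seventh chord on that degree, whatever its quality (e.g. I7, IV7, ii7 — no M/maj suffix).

I43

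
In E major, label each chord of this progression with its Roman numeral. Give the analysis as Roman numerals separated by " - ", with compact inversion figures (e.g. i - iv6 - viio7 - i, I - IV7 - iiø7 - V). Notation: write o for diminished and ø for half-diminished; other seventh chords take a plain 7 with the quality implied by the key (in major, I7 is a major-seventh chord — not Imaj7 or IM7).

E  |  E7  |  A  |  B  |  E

E: major triad on E = scale degree 1 → I.
E7: chromatic; E is V of IV, so V7/IV.
A: major triad on A = scale degree 4 → IV.
B: root B is the dominant; major triad there is V.
E has root E, degree 1 in E major, so I.

I - V7/IV - IV - V - I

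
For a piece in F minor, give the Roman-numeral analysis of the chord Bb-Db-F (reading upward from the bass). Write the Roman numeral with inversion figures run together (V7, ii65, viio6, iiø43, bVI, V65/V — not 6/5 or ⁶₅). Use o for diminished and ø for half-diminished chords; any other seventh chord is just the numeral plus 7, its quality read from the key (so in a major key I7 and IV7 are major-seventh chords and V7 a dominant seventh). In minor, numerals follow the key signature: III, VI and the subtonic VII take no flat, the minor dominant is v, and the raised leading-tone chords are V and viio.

Stacked in thirds the chord is Bb-Db-F: a minor triad on Bb.
Bb is scale degree 4 in F minor, and a minor triad on that degree is written iv.

iv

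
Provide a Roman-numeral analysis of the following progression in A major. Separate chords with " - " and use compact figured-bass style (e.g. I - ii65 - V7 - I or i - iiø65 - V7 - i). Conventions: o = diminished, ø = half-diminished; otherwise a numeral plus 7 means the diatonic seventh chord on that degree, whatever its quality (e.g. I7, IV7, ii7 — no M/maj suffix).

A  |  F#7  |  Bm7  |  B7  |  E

I - V7/ii - ii7 - V7/V - V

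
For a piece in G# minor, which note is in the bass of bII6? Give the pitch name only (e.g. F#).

bII in G# minor has root A; the chord is A-C#-E.
The figure 6 means first inversion — the third is in the bass.

C#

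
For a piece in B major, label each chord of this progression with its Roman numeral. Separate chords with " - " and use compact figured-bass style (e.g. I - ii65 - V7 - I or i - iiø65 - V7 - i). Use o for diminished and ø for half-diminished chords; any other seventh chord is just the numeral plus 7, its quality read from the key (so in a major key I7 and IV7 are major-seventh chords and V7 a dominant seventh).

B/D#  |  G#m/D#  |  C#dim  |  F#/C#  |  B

I6 - vi64 - iio - V64 - I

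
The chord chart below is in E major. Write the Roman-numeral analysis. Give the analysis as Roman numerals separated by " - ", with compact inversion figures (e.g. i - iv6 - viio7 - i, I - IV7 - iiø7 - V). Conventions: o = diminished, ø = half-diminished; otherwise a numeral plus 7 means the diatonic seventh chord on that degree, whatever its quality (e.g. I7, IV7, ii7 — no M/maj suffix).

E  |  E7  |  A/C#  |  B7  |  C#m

I - V7/IV - IV6 - V7 - vi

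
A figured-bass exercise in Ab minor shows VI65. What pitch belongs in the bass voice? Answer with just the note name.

VI in Ab minor has root Fb; the chord is Fb-Ab-Cb-Eb.
The figure 65 means first inversion — the third is in the bass.

Ab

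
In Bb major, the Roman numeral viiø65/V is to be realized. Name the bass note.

G

The applied chord viiø65/V is rooted on E: E-G-Bb-D.
The figure 65 means first inversion — the third is in the bass.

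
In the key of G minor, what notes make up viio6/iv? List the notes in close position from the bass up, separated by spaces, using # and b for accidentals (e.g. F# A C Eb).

The slash marks an applied leading-tone chord: viio of iv. In G minor, iv is C, so the leading tone to it is B, a half step below.
Building a diminished triad on B gives B-D-F.
With the 6 figure the chord is in first inversion; from the bass D upward in close position it reads D-F-B.

D F B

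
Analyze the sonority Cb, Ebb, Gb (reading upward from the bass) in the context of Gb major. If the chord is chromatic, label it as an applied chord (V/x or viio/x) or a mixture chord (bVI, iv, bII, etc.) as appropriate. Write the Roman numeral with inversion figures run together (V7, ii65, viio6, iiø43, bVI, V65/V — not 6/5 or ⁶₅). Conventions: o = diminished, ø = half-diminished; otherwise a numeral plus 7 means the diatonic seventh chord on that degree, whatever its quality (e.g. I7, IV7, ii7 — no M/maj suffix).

Stacked in thirds the chord is Cb-Ebb-Gb: a minor triad on Cb.
Cb is the fourth degree of Gb major. This is the minor subdominant, borrowed from the parallel minor.

iv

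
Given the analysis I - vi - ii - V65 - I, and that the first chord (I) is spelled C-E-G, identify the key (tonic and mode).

The chord C is a major triad rooted on C; its label is I.
If C is scale degree 1 and the mode makes that degree carry a major triad, the tonic is C and the mode is major.

C major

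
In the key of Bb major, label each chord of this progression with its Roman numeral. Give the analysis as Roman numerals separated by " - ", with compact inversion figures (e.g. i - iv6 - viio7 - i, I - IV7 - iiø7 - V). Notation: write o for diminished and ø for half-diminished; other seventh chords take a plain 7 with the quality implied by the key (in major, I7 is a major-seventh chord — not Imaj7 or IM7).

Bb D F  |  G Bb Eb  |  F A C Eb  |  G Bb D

Bb-D-F: root Bb is the tonic; major triad there is I.
G-Bb-Eb has root Eb, degree 4 in Bb major, so IV6.
F-A-C-Eb: root F is the dominant; dominant seventh chord there is V7.
G-Bb-D: minor triad on G = scale degree 6 → vi.

I - IV6 - V7 - vi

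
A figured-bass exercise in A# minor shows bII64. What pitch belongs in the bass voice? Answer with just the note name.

F#

bII in A# minor has root B; the chord is B-D#-F#.
The figure 64 means second inversion — the fifth is in the bass.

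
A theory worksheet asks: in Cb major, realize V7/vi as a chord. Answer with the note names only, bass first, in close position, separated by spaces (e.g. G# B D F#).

Eb G Bb Db

The slash means an applied dominant: we want the dominant of vi. In Cb major, vi is Ab minor, and its dominant is built on Eb.
Building a dominant seventh chord on Eb gives Eb-G-Bb-Db.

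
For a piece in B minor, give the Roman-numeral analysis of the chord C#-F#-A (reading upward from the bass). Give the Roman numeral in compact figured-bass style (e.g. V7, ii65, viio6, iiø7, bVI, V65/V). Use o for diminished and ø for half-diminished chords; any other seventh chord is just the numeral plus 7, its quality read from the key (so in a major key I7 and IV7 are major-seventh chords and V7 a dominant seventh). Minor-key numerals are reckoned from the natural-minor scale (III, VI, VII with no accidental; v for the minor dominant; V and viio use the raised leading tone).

The pitches F#-A-C# form a minor triad rooted on F#.
In B minor, F# is the dominant; the diatonic minor triad there is v.
With C# in the bass the chord is in second inversion, so the figured bass is 64.

v64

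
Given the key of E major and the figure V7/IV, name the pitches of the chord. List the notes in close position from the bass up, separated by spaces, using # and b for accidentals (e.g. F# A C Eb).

E G# B D

The slash means an applied dominant: we want the dominant of IV. In E major, IV is A major, and its dominant is built on E.
Building a dominant seventh chord on E gives E-G#-B-D.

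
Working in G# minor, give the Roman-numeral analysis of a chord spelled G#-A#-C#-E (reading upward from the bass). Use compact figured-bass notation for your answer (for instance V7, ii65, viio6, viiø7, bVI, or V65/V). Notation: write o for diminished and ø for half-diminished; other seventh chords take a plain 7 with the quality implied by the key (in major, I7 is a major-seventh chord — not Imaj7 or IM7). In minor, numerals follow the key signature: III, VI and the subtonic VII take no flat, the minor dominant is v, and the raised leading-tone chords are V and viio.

Stacked in thirds the chord is A#-C#-E-G#: a half-diminished seventh chord on A#.
A# is scale degree 2 in G# minor, and a half-diminished seventh chord on that degree is written iiø7.
With G# in the bass the chord is in third inversion, so the figured bass is 42.

iiø42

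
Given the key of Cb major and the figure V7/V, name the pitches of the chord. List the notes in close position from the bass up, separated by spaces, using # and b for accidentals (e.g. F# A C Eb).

Db F Ab Cb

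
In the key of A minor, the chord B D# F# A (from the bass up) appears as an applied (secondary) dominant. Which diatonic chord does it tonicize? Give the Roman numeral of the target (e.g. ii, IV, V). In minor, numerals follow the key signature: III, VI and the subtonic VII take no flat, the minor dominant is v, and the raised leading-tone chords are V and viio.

V

The chord is a dominant seventh chord on B.
A dominant resolves down a perfect fifth: B → E. In A minor, E is scale degree 5, i.e. V.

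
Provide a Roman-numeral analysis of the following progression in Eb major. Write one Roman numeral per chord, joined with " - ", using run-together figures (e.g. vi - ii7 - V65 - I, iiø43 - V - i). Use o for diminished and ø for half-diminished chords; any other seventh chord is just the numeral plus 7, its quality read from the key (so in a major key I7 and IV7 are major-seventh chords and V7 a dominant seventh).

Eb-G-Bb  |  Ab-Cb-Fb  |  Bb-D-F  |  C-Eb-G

I - bII6 - V - vi

Eb-G-Bb: major triad on Eb = scale degree 1 → I.
Ab-Cb-Fb is non-diatonic — a major triad on the lowered supertonic (Fb): the Neapolitan sixth, bII6 (third, Ab, in the bass — hence the 6).
Bb-D-F has root Bb, degree 5 in Eb major, so V.
C-Eb-G has root C, degree 6 in Eb major, so vi.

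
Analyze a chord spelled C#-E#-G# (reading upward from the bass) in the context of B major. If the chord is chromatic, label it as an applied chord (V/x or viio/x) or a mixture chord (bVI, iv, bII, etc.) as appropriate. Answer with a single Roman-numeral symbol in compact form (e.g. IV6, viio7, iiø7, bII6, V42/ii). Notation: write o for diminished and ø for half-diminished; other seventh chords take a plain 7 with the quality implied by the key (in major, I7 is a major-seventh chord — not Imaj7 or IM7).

Stacked in thirds the chord is C#-E#-G#: a major triad on C#.
C# is not a diatonic chord root with this quality in B major, but it lies a perfect fifth above F# (V), so the chord functions as an applied dominant of V.

V/V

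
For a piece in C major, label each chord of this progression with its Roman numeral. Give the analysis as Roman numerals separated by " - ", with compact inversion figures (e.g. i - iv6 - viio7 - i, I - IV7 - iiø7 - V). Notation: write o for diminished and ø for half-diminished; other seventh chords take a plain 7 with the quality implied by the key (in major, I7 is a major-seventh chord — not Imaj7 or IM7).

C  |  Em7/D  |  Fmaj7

C: major triad on C = scale degree 1 → I.
Em7/D has root E, degree 3 in C major, so iii42.
Fmaj7: major seventh chord on F = scale degree 4 → IV7.

I - iii42 - IV7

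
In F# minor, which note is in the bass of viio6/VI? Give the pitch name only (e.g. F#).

E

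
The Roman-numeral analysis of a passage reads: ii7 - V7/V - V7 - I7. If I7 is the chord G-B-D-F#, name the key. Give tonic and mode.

I7 is given as G-B-D-F# — a major seventh chord with root G.
If G is scale degree 1 and the mode makes that degree carry a major seventh chord, the tonic is G and the mode is major.

G major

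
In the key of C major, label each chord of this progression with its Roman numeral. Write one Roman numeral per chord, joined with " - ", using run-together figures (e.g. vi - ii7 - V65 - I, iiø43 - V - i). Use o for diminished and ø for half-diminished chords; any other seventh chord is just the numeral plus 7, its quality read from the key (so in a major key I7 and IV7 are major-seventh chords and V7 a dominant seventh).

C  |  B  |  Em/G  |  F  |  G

C has root C, degree 1 in C major, so I.
B is the secondary dominant of iii (major triad on B): V/iii.
Em/G has root E, degree 3 in C major, so iii6.
F: root F is the subdominant; major triad there is IV.
G has root G, degree 5 in C major, so V.

I - V/iii - iii6 - IV - V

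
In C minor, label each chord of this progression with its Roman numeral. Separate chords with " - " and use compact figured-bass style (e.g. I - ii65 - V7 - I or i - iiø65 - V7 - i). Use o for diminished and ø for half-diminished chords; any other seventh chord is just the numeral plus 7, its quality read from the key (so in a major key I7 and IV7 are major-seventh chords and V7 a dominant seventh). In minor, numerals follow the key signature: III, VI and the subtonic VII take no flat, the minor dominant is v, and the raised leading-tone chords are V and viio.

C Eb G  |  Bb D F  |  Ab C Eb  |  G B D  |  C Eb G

i - VII - VI - V - i

C-Eb-G: root C is the tonic; minor triad there is i.
Bb-D-F: major triad on Bb = scale degree 7 → VII.
Ab-C-Eb: major triad on Ab = scale degree 6 → VI.
G-B-D has root G, degree 5 in C minor, so V.
C-Eb-G has root C, degree 1 in C minor, so i.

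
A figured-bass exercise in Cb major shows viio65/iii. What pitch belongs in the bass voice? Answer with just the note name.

The applied chord viio65/iii is rooted on D: D-F-Ab-Cb.
The figure 65 means first inversion — the third is in the bass.

F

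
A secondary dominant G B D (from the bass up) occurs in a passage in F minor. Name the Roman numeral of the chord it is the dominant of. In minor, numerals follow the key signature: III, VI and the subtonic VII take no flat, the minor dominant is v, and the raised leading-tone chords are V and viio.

V

The chord is a major triad on G.
A dominant resolves down a perfect fifth: G → C. In F minor, C is scale degree 5, i.e. V.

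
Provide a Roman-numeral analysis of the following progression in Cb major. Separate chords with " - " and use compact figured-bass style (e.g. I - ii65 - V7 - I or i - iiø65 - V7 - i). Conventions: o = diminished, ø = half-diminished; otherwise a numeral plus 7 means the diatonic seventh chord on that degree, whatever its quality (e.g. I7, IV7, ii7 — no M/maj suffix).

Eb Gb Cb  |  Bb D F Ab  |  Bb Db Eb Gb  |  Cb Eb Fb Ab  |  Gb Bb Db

Eb-Gb-Cb: major triad on Cb = scale degree 1 → I6.
Bb-D-F-Ab: chromatic; Bb is V of iii, so V7/iii.
Bb-Db-Eb-Gb: root Eb is the mediant; minor seventh chord there is iii43.
Cb-Eb-Fb-Ab: root Fb is the subdominant; major seventh chord there is IV43.
Gb-Bb-Db: root Gb is the dominant; major triad there is V.

I6 - V7/iii - iii43 - IV43 - V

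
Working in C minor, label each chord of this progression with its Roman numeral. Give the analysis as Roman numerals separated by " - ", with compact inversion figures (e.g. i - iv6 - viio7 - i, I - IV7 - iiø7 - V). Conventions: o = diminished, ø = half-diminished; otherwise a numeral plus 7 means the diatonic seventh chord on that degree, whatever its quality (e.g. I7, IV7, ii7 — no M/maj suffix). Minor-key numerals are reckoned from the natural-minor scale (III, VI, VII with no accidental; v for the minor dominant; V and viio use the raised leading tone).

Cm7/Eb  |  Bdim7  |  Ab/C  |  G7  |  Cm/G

Cm7/Eb: root C is the tonic; minor seventh chord there is i65.
Bdim7: root B is the leading tone; fully diminished seventh chord there is viio7.
Ab/C: root Ab is the submediant; major triad there is VI6.
G7: dominant seventh chord on G = scale degree 5 → V7.
Cm/G has root C, degree 1 in C minor, so i64.

i65 - viio7 - VI6 - V7 - i64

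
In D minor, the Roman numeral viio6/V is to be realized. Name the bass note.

The applied chord viio6/V is rooted on G#: G#-B-D.
The figure 6 means first inversion — the third is in the bass.

B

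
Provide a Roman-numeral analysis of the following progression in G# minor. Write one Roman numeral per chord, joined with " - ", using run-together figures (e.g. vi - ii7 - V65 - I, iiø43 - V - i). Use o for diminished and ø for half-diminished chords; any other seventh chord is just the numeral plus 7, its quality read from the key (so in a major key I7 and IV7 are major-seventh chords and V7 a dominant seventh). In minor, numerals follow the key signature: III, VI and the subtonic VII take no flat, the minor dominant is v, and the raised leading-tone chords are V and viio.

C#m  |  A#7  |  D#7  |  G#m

C#m has root C#, degree 4 in G# minor, so iv.
A#7: chromatic; A# is V of V, so V7/V.
D#7: root D# is the dominant; dominant seventh chord there is V7.
G#m: minor triad on G# = scale degree 1 → i.

iv - V7/V - V7 - i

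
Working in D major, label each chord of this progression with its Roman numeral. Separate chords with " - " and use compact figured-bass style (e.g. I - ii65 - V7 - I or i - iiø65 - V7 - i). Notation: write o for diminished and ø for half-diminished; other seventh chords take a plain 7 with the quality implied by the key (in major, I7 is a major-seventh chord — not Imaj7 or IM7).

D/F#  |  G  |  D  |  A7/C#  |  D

I6 - IV - I - V65 - I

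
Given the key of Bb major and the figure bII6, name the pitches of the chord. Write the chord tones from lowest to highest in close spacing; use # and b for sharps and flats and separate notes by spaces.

Eb Gb Cb

Scale degree 2 in Bb major is C; lowering it a half step gives Cb. bII6 is the Neapolitan sixth — a major triad on the lowered second degree, here in its customary first inversion.
So the chord is Cb-Eb-Gb, a major triad.
With the 6 figure the chord is in first inversion; from the bass Eb upward in close position it reads Eb-Gb-Cb.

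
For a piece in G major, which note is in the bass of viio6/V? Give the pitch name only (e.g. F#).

The applied chord viio6/V is rooted on C#: C#-E-G.
The figure 6 means first inversion — the third is in the bass.

E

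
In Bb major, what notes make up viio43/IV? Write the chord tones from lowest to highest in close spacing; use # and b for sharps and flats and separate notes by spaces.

viio43/IV is a secondary leading-tone chord. The target IV is Eb in Bb major; the applied chord is rooted a semitone below, on D.
Building a fully diminished seventh chord on D gives D-F-Ab-Cb.
With the 43 figure the chord is in second inversion; from the bass Ab upward in close position it reads Ab-Cb-D-F.

Ab Cb D F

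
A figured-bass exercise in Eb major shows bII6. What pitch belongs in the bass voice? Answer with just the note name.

Ab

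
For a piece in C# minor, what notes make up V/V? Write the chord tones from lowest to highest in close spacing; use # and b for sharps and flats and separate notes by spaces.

D# F## A#

The slash means an applied dominant: we want the dominant of V. In C# minor, V is G# major, and its dominant is built on D#.
Building a major triad on D# gives D#-F##-A#.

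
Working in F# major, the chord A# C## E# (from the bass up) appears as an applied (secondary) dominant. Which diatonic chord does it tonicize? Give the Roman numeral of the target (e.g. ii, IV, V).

vi

The chord is a major triad on A#.
A dominant resolves down a perfect fifth: A# → D#. In F# major, D# is scale degree 6, i.e. vi.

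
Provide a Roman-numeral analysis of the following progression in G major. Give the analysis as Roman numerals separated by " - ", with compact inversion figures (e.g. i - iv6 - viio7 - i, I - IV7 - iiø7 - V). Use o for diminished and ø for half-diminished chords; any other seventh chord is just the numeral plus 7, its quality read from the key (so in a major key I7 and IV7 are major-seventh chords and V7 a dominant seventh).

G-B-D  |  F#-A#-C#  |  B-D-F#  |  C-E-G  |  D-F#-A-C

I - V/iii - iii - IV - V7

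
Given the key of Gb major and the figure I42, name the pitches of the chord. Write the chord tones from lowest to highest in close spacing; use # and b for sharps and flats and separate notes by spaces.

F Gb Bb Db

The numeral's case and figure indicate a major seventh chord. In Gb major its root, scale degree 1, is Gb.
Stacking thirds from Gb gives Gb-Bb-Db-F.
With the 42 figure the chord is in third inversion; from the bass F upward in close position it reads F-Gb-Bb-Db.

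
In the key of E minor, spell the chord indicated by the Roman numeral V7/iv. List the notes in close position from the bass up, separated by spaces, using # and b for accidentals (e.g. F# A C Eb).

E G# B D

V7/iv is a secondary dominant — the dominant seventh of iv. iv in E minor is A, so the applied chord's root is E, a perfect fifth above.
Building a dominant seventh chord on E gives E-G#-B-D.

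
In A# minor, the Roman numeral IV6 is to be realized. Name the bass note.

IV in A# minor has root D#; the chord is D#-F##-A#.
The figure 6 means first inversion — the third is in the bass.

F##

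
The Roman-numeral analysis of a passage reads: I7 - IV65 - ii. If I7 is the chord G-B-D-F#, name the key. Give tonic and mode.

G major

I7 is given as G-B-D-F# — a major seventh chord with root G.
If G is scale degree 1 and the mode makes that degree carry a major seventh chord, the tonic is G and the mode is major.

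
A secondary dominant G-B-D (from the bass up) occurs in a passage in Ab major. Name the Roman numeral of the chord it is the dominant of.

iii

The chord is a major triad on G.
A dominant resolves down a perfect fifth: G → C. In Ab major, C is scale degree 3, i.e. iii.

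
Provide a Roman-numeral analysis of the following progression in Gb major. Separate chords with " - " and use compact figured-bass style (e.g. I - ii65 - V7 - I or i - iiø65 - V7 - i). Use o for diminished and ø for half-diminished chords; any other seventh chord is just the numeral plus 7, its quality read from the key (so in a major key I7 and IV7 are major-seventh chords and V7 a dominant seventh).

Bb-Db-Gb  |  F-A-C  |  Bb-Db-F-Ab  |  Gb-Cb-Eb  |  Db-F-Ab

Bb-Db-Gb: major triad on Gb = scale degree 1 → I6.
F-A-C: chromatic; F is V of iii, so V/iii.
Bb-Db-F-Ab: root Bb is the mediant; minor seventh chord there is iii7.
Gb-Cb-Eb: root Cb is the subdominant; major triad there is IV64.
Db-F-Ab has root Db, degree 5 in Gb major, so V.

I6 - V/iii - iii7 - IV64 - V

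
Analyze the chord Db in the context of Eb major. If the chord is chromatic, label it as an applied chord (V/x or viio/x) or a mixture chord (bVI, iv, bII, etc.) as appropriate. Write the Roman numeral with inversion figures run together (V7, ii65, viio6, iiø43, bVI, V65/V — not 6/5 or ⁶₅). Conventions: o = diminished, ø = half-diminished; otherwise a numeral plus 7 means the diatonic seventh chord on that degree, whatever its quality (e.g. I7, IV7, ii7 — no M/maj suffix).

bVII

The pitches Db-F-Ab form a major triad rooted on Db.
Db is the lowered seventh degree of Eb major (diatonic 7 would be D). This is a major triad on the lowered seventh degree (the subtonic), borrowed from the parallel minor.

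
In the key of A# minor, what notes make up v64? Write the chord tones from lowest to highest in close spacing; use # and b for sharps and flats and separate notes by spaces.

B# E# G#

In A# minor, scale degree 5 is E#, and the diatonic chord built there is a minor triad.
That chord is spelled E#-G#-B#.
With the 64 figure the chord is in second inversion; from the bass B# upward in close position it reads B#-E#-G#.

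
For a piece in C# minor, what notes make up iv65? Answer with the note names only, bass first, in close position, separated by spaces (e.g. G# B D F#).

A C# E F#

The numeral's case and figure indicate a minor seventh chord. In C# minor its root, the fourth degree, is F#.
That chord is spelled F#-A-C#-E.
The figured bass 65 indicates first inversion, placing the third (A) in the bass: A-C#-E-F#.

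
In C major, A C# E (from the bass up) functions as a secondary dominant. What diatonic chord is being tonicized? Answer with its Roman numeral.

ii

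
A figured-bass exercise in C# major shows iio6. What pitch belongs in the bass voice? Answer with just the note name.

F#

iio in C# major has root D#; the chord is D#-F#-A.
The figure 6 means first inversion — the third is in the bass.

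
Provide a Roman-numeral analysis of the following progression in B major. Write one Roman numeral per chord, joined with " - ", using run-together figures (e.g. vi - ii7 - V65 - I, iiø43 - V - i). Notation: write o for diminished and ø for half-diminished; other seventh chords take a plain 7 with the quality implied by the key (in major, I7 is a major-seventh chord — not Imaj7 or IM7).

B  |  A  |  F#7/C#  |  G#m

B has root B, degree 1 in B major, so I.
A: A with this quality isn't in the key; it's bVII, borrowed from the parallel minor.
F#7/C#: root F# is the dominant; dominant seventh chord there is V43.
G#m: minor triad on G# = scale degree 6 → vi.

I - bVII - V43 - vi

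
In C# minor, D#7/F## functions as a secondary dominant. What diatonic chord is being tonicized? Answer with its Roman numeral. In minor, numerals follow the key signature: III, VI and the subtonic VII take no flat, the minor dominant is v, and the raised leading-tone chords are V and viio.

V

The chord is a dominant seventh chord on D#.
A dominant resolves down a perfect fifth: D# → G#. In C# minor, G# is scale degree 5, i.e. V.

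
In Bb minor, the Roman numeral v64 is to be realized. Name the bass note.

C

v in Bb minor has root F; the chord is F-Ab-C.
The figure 64 means second inversion — the fifth is in the bass.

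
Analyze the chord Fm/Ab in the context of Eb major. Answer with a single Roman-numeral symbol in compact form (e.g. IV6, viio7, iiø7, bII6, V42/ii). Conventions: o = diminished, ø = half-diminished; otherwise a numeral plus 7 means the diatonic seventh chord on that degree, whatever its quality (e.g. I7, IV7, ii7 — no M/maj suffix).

ii6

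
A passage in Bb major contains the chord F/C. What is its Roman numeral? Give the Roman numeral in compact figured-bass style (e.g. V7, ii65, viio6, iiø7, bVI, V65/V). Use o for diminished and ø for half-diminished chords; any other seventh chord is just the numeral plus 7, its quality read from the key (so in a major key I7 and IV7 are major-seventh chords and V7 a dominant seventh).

Stacked in thirds the chord is F-A-C: a major triad on F.
F is scale degree 5 in Bb major, and a major triad on that degree is written V.
With C in the bass the chord is in second inversion, so the figured bass is 64.

V64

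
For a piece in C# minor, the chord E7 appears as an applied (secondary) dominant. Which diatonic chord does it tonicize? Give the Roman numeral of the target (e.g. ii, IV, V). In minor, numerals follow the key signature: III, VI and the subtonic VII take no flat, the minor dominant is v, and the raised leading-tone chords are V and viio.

The chord is a dominant seventh chord on E.
A dominant resolves down a perfect fifth: E → A. In C# minor, A is scale degree 6, i.e. VI.

VI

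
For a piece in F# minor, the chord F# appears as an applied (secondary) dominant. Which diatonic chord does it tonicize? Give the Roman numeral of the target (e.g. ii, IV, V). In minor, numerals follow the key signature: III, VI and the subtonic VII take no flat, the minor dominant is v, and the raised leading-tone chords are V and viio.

The chord is a major triad on F#.
A dominant resolves down a perfect fifth: F# → B. In F# minor, B is scale degree 4, i.e. iv.

iv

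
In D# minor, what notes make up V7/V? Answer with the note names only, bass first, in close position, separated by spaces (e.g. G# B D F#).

V7/V is a secondary dominant — the dominant seventh of V. V in D# minor is A#, so the applied chord's root is E#, a perfect fifth above.
Building a dominant seventh chord on E# gives E#-G##-B#-D#.

E# G## B# D#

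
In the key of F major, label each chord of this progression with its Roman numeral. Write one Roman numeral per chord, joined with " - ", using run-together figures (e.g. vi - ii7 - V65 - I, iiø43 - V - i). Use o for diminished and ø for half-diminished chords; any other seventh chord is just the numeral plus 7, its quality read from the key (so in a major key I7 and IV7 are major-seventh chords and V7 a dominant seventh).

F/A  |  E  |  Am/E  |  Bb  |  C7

I6 - V/iii - iii64 - IV - V7

F/A has root F, degree 1 in F major, so I6.
E is the secondary dominant of iii (major triad on E): V/iii.
Am/E: root A is the mediant; minor triad there is iii64.
Bb: root Bb is the subdominant; major triad there is IV.
C7: root C is the dominant; dominant seventh chord there is V7.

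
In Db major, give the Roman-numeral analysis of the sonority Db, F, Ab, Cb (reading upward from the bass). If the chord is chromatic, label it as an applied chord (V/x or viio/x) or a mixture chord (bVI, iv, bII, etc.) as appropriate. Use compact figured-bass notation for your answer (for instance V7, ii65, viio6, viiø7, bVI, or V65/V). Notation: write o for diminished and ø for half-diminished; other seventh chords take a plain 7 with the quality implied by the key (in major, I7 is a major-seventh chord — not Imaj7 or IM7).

V7/IV

Stacked in thirds the chord is Db-F-Ab-Cb: a dominant seventh chord on Db.
Db is not a diatonic chord root with this quality in Db major, but it lies a perfect fifth above Gb (IV), so the chord functions as an applied dominant of IV.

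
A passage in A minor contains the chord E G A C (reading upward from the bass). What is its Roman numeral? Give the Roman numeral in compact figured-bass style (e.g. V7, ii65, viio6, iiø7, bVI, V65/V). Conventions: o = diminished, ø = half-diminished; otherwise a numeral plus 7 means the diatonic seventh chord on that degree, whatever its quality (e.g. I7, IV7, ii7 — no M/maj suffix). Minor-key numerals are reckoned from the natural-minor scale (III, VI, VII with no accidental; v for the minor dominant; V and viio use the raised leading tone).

Stacked in thirds the chord is A-C-E-G: a minor seventh chord on A.
In A minor, A is the tonic; the diatonic minor seventh chord there is i7.
With E in the bass the chord is in second inversion, so the figured bass is 43.

i43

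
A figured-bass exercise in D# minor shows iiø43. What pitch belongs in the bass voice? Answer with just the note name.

B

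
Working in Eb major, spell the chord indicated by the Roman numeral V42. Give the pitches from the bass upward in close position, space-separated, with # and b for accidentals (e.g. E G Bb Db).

Ab Bb D F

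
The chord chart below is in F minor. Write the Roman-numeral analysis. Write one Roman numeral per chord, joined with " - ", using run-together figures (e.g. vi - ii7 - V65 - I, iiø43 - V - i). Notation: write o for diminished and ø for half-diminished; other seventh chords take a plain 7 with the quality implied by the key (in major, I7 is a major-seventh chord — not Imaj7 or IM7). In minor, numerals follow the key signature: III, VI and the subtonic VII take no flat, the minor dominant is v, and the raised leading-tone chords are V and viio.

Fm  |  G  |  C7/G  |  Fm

Fm: root F is the tonic; minor triad there is i.
G is the secondary dominant of V (major triad on G): V/V.
C7/G: root C is the dominant; dominant seventh chord there is V43.
Fm: root F is the tonic; minor triad there is i.

i - V/V - V43 - i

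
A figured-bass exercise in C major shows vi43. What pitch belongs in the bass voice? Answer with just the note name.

E

vi in C major has root A; the chord is A-C-E-G.
The figure 43 means second inversion — the fifth is in the bass.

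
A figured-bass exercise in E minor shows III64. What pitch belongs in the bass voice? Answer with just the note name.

D

III in E minor has root G; the chord is G-B-D.
The figure 64 means second inversion — the fifth is in the bass.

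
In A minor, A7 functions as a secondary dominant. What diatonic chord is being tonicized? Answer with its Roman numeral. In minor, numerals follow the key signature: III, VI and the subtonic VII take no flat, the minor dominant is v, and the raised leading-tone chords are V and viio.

The chord is a dominant seventh chord on A.
A dominant resolves down a perfect fifth: A → D. In A minor, D is scale degree 4, i.e. iv.

iv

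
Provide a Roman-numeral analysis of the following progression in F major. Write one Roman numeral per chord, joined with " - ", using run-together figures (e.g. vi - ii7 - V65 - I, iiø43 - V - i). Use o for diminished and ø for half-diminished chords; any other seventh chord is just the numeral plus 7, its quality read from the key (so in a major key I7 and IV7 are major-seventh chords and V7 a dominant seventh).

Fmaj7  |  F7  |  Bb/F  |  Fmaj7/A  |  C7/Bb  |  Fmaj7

Fmaj7 has root F, degree 1 in F major, so I7.
F7 is the secondary dominant of IV (dominant seventh chord on F): V7/IV.
Bb/F has root Bb, degree 4 in F major, so IV64.
Fmaj7/A has root F, degree 1 in F major, so I65.
C7/Bb has root C, degree 5 in F major, so V42.
Fmaj7: root F is the tonic; major seventh chord there is I7.

I7 - V7/IV - IV64 - I65 - V42 - I7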